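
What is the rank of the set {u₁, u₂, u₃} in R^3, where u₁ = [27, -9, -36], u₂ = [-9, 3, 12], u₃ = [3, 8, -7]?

Apply Gaussian elimination to the matrix whose rows are u₁, u₂, u₃.
Reduction leaves 2 leading entries, giving rank 2.

rank 2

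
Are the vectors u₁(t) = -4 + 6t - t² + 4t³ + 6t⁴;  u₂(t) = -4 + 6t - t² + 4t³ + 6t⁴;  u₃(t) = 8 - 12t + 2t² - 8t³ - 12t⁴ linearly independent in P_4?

linearly dependent

Write each element as a coordinate vector in ℝ⁵ using {1, t, …, t⁴}.
Place the vectors as rows of a 3×5 matrix and reduce to echelon form.
The reduction yields 1 nonzero row, so the rank is 1.
Since rank 1 < 3, the set is linearly dependent.
Indeed u₁ - u₂ = 0.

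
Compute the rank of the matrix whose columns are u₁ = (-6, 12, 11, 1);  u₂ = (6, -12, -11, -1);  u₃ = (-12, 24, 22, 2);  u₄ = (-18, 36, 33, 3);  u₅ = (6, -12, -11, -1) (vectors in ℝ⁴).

Form the matrix with u₁, u₂, u₃, u₄, u₅ as columns and reduce.
There is 1 pivot column, so rank = 1.
(With 5 elements in a 4-dimensional space the rank is at most 4.)

1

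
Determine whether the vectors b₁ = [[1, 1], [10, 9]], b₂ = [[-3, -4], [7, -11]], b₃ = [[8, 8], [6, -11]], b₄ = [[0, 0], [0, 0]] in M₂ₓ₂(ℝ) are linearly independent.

linearly dependent

Take coordinates with respect to the standard basis {E₁₁, E₁₂, E₂₁, E₂₂}.
One of the vectors is the zero vector, so the set is linearly dependent.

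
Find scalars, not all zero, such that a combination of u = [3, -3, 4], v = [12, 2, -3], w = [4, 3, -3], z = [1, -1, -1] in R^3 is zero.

Write the vectors as columns of a matrix and find a nonzero vector in its null space.
One solution (up to scaling) is (1, -1, 2, 1).

u - v + 2w + z = 0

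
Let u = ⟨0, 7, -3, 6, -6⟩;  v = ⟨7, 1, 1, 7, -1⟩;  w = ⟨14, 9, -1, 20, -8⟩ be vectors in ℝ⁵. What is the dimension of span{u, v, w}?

dim = 2

Row-reduce the 3×5 matrix with these as rows.
Exactly 2 pivots survive; hence the rank is 2.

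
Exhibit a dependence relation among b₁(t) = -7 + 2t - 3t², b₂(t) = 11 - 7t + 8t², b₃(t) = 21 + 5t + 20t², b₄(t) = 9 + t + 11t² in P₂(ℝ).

2b₁ + b₂ + b₃ - 2b₄ = 0

Write each element as a vector in ℝ³ using {1, t, t²}.
Solve the homogeneous system with b₁, b₂, b₃, b₄ as columns by row-reducing the coefficient matrix.
The free variable yields coefficients (2, 1, 1, -2) (any nonzero multiple also works).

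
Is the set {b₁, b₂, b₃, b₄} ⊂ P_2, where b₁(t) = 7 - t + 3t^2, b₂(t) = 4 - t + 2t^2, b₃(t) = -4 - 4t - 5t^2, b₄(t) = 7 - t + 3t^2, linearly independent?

Take coordinates with respect to the standard basis {1, t, t^2}.
There are 4 vectors in a 3-dimensional space, so they cannot be linearly independent.

linearly dependent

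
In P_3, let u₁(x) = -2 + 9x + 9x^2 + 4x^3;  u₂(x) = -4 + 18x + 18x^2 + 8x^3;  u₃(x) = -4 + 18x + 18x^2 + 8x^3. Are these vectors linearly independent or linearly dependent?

Take coordinates with respect to the standard basis {1, x, …, x^3}.
Place the vectors as rows of a 3×4 matrix and reduce to echelon form.
The reduction yields 1 nonzero row, so the rank is 1.
Since rank 1 < 3, the set is linearly dependent.
Indeed 2u₁ - u₂ = 0.

linearly dependent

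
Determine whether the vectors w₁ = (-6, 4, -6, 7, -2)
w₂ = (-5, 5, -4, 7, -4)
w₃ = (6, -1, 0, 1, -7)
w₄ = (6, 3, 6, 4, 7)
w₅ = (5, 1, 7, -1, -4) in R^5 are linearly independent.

Row-reduce the matrix whose columns are w₁, w₂, w₃, w₄, w₅.
The reduction yields 5 nonzero rows, so the rank is 5.
Since rank = 5 (the number of vectors), the set is linearly independent.

linearly independent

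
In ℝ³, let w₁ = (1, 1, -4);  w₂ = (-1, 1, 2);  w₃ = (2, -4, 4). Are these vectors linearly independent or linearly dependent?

linearly independent

The matrix [w₁|w₂|w₃] has determinant 12.
A nonzero determinant means the columns are linearly independent.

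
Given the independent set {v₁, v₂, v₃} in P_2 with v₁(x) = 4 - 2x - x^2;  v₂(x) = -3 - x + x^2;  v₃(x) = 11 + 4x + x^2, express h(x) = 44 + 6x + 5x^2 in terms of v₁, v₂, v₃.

Identify each element with its coordinate vector in ℝ³ via {1, x, x^2}.
Solve the system with v₁, v₂, v₃ as columns and h as the right-hand side.
Back-substitution yields (a₁, a₂, a₃) = (3, 4, 4).

h = 3v₁ + 4v₂ + 4v₃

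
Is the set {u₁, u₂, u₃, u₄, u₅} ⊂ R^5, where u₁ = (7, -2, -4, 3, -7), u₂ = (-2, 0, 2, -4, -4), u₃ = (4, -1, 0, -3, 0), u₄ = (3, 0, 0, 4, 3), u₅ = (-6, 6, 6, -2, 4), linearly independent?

Form the 5×5 matrix with these as columns; its determinant is 2768.
A nonzero determinant means the columns are linearly independent.

linearly independent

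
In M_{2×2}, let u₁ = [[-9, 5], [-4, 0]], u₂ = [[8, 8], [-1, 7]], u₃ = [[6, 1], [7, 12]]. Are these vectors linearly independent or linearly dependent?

Write each element as a coordinate vector in ℝ⁴ using {E₁₁, E₁₂, E₂₁, E₂₂}.
Place the vectors as rows of a 3×4 matrix and reduce to echelon form.
The reduction yields 3 nonzero rows, so the rank is 3.
Since rank = 3 (the number of vectors), the set is linearly independent.

linearly independent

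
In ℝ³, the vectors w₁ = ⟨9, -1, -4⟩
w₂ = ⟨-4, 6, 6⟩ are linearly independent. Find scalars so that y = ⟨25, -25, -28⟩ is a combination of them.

y = w₁ - 4w₂

Solve the system with w₁, w₂ as columns and y as the right-hand side.
The system has the unique solution (a₁, a₂) = (1, -4).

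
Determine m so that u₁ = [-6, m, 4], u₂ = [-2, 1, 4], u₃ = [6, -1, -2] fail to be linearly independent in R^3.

m = 7/5

Place the vectors as rows of a 3×3 matrix; dependence ⇔ determinant zero.
Cofactor expansion gives det = 20*m - 28.
Solving 20*m - 28 = 0 yields m = 7/5.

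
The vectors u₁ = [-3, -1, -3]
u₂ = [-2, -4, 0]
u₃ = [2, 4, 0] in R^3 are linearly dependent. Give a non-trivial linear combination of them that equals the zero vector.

Row-reduce the matrix with u₁, u₂, u₃ as columns; the null space gives the coefficients.
One solution (up to scaling) is (0, 1, 1).

u₂ + u₃ = 0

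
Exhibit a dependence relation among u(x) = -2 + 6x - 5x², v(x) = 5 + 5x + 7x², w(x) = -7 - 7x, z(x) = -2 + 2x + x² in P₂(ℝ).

u + v + w - 2z = 0

Pass to coordinate vectors relative to the basis {1, x, x²}.
Write the vectors as columns of a matrix and find a nonzero vector in its null space.
One solution (up to scaling) is (1, 1, 1, -2).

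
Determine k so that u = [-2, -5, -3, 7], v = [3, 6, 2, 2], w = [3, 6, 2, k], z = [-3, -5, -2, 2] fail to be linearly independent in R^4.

The set is linearly dependent precisely when det[u; v; w; z] = 0.
The determinant works out to 5*k - 10.
Setting this to zero gives k = 2.

k = 2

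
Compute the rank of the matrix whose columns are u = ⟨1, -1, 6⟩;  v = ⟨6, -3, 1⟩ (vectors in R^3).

Put the 3×2 matrix [u|v] into echelon form.
The echelon form has 2 nonzero rows, so the rank is 2.

2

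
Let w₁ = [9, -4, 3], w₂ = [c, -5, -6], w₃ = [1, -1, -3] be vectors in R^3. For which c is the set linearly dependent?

c = 8

The set is linearly dependent precisely when det[w₁; w₂; w₃] = 0.
The determinant works out to 120 - 15*c.
Setting this to zero gives c = 8.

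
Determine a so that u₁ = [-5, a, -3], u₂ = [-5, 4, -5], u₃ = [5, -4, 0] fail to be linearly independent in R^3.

a = 4

The vectors are dependent exactly when the determinant of the matrix with rows u₁, u₂, u₃ vanishes.
Expanding, det = 100 - 25*a.
Solving 100 - 25*a = 0 yields a = 4.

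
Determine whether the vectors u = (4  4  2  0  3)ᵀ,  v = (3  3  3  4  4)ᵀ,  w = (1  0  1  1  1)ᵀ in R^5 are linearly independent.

Place the vectors as rows of a 3×5 matrix and reduce to echelon form.
The reduction yields 3 nonzero rows, so the rank is 3.
Since rank = 3 (the number of vectors), the set is linearly independent.

linearly independent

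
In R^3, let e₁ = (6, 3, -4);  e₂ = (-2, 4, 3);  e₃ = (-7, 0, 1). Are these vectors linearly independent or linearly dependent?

linearly independent

Place the vectors as rows of a 3×3 matrix and reduce to echelon form.
The reduction yields 3 nonzero rows, so the rank is 3.
Since rank = 3 (the number of vectors), the set is linearly independent.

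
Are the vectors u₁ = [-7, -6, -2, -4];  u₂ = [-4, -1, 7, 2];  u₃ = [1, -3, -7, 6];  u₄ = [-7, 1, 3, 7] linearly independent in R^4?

The matrix [u₁|u₂|u₃|u₄] has determinant -3712.
A nonzero determinant means the columns are linearly independent.

linearly independent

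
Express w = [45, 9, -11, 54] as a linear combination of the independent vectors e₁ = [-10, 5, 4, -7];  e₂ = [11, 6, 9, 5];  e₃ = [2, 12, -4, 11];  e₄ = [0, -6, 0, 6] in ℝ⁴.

w = -3e₁ + e₂ + 2e₃ + e₄

Solve the system with e₁, e₂, e₃, e₄ as columns and w as the right-hand side.
The system has the unique solution (a₁, …, a₄) = (-3, 1, 2, 1).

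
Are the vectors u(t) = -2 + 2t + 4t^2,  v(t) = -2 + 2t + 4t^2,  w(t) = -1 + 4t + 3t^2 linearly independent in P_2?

linearly dependent

Take coordinates with respect to the standard basis {1, t, t^2}.
Two of the vectors are equal, giving an immediate dependence.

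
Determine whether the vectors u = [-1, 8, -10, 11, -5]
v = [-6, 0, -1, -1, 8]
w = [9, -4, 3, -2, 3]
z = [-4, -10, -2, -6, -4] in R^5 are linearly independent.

linearly independent

Place the vectors as rows of a 4×5 matrix and reduce to echelon form.
The reduction yields 4 nonzero rows, so the rank is 4.
Since rank = 4 (the number of vectors), the set is linearly independent.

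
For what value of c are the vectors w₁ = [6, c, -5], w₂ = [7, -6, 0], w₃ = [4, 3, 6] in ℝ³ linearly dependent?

c = -21/2

Place the vectors as rows of a 3×3 matrix; dependence ⇔ determinant zero.
Cofactor expansion gives det = -42*c - 441.
Solving -42*c - 441 = 0 yields c = -21/2.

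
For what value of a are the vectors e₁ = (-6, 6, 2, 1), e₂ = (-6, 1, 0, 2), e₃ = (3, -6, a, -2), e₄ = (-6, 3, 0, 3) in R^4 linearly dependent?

a = -1

The set is linearly dependent precisely when det[e₁; e₂; e₃; e₄] = 0.
Cofactor expansion gives det = 42*a + 42.
This vanishes exactly when a = -1.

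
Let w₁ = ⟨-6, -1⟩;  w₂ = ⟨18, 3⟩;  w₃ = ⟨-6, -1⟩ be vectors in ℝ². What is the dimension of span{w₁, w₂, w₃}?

1

Form the matrix with w₁, w₂, w₃ as columns and reduce.
Reduction leaves 1 leading entry, giving rank 1.
(With 3 elements in a 2-dimensional space the rank is at most 2.)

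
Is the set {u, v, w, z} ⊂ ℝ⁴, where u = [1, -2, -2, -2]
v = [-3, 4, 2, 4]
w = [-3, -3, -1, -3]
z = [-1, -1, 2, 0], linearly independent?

Form the 4×4 matrix with these as columns; its determinant is -22.
A nonzero determinant means the columns are linearly independent.

linearly independent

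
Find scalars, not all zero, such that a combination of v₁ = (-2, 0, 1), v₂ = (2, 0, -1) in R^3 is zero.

v₁ + v₂ = 0

Write the vectors as columns of a matrix and find a nonzero vector in its null space.
One solution (up to scaling) is (1, 1).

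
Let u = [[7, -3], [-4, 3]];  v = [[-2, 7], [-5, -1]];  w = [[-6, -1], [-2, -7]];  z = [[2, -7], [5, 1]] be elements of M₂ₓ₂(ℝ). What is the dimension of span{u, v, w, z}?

3

Pass to coordinate vectors with respect to the basis {E₁₁, E₁₂, E₂₁, E₂₂}.
Put the 4×4 matrix [u|v|w|z] into echelon form.
There are 3 pivot columns, so rank = 3.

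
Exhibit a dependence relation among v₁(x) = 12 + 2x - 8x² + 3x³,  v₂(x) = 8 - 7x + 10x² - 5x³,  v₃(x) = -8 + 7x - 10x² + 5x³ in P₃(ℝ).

Pass to coordinate vectors relative to the basis {1, x, …, x³}.
Solve the homogeneous system with v₁, v₂, v₃ as columns by row-reducing the coefficient matrix.
The free variable yields coefficients (0, 1, 1) (any nonzero multiple also works).

v₂ + v₃ = 0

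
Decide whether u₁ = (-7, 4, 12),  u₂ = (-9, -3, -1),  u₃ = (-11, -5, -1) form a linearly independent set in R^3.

Row-reduce the matrix whose columns are u₁, u₂, u₃.
The reduction yields 3 nonzero rows, so the rank is 3.
Since rank = 3 (the number of vectors), the set is linearly independent.

linearly independent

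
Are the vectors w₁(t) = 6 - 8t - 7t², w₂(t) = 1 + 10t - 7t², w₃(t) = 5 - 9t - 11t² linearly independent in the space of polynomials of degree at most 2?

linearly independent

Take coordinates with respect to the standard basis {1, t, t²}.
Place the vectors as rows of a 3×3 matrix and reduce to echelon form.
The reduction yields 3 nonzero rows, so the rank is 3.
Since rank = 3 (the number of vectors), the set is linearly independent.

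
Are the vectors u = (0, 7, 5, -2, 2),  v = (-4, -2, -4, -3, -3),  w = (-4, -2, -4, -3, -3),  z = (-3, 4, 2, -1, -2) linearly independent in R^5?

linearly dependent

Two of the vectors are equal, giving an immediate dependence.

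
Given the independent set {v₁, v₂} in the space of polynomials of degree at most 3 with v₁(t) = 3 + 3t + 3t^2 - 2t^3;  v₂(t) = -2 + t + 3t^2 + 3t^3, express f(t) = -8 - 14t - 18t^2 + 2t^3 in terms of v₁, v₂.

Work in coordinates with respect to the standard basis {1, t, …, t^3}.
Since v₁, v₂ are independent, the coefficients expressing f are uniquely determined by a linear system.
The system has the unique solution (α₁, α₂) = (-4, -2).

f = -4v₁ - 2v₂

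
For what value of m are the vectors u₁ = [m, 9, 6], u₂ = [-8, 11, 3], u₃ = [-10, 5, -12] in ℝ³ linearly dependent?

m = -34/7

Place the vectors as rows of a 3×3 matrix; dependence ⇔ determinant zero.
Cofactor expansion gives det = -147*m - 714.
Solving -147*m - 714 = 0 yields m = -34/7.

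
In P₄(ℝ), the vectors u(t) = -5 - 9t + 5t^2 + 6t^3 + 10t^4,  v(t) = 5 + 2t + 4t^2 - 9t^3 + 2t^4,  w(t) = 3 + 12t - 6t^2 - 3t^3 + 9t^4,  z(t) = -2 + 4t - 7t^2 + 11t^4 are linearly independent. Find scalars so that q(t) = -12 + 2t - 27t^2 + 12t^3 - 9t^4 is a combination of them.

Work in coordinates with respect to the standard basis {1, t, …, t^4}.
Solve the system with u, v, w, z as columns and q as the right-hand side.
Row-reducing the augmented matrix gives the unique coefficients (a₁, …, a₄) = (-2, -2, -2, 3).

q = -2u - 2v - 2w + 3z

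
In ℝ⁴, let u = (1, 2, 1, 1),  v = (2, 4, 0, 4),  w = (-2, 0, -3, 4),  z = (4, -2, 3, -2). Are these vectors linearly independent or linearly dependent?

linearly independent

Place the vectors as rows of a 4×4 matrix and reduce to echelon form.
The reduction yields 4 nonzero rows, so the rank is 4.
Since rank = 4 (the number of vectors), the set is linearly independent.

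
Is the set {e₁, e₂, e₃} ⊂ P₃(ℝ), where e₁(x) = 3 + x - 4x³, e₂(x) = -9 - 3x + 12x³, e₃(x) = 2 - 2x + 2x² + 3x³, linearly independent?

Write each element as a coordinate vector in ℝ⁴ using {1, x, …, x³}.
One vector is a scalar multiple of another, so the set is dependent.

linearly dependent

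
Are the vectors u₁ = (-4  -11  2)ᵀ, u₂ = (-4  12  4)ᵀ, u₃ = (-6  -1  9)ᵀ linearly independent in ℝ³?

Row-reduce the matrix whose columns are u₁, u₂, u₃.
The reduction yields 3 nonzero rows, so the rank is 3.
Since rank = 3 (the number of vectors), the set is linearly independent.

linearly independent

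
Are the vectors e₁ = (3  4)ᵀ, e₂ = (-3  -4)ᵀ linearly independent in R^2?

Place the vectors as rows of a 2×2 matrix and reduce to echelon form.
The reduction yields 1 nonzero row, so the rank is 1.
Since rank 1 < 2, the set is linearly dependent.

linearly dependent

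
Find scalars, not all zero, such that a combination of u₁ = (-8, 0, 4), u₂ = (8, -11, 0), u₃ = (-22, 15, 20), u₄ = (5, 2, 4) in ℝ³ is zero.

3u₁ - u₂ - u₃ + 2u₄ = 0

Row-reduce the matrix with u₁, u₂, u₃, u₄ as columns; the null space gives the coefficients.
One solution (up to scaling) is (3, -1, -1, 2).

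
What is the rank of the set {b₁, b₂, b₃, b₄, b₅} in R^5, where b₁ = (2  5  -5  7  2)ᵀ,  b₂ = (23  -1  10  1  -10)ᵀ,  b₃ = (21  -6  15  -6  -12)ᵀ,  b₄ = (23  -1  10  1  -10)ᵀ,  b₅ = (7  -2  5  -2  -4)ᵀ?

Row-reduce the 5×5 matrix with these as rows.
Reduction leaves 2 leading entries, giving rank 2.

2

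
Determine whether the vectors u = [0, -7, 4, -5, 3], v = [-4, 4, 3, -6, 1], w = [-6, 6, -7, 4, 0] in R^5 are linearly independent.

Place the vectors as rows of a 3×5 matrix and reduce to echelon form.
The reduction yields 3 nonzero rows, so the rank is 3.
Since rank = 3 (the number of vectors), the set is linearly independent.

linearly independent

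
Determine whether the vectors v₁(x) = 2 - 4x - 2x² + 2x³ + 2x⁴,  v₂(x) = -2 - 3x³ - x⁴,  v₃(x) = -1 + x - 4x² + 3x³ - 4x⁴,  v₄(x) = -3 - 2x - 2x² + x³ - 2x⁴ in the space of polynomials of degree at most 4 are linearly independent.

Take coordinates with respect to the standard basis {1, x, …, x⁴}.
Place the vectors as rows of a 4×5 matrix and reduce to echelon form.
The reduction yields 4 nonzero rows, so the rank is 4.
Since rank = 4 (the number of vectors), the set is linearly independent.

linearly independent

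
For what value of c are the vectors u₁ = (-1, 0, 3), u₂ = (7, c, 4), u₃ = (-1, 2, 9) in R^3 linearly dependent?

c = 25/3

The vectors are dependent exactly when the determinant of the matrix with rows u₁, u₂, u₃ vanishes.
The determinant works out to 50 - 6*c.
Solving 50 - 6*c = 0 yields c = 25/3.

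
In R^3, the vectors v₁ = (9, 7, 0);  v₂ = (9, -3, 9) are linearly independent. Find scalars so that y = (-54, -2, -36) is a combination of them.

Write y = α₁v₁ + α₂v₂ and equate components.
The system has the unique solution (α₁, α₂) = (-2, -4).

y = -2v₁ - 4v₂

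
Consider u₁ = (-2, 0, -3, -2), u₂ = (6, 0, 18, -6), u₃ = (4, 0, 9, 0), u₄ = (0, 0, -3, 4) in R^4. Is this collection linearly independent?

linearly dependent

Place the vectors as rows of a 4×4 matrix and reduce to echelon form.
The reduction yields 2 nonzero rows, so the rank is 2.
Since rank 2 < 4, the set is linearly dependent.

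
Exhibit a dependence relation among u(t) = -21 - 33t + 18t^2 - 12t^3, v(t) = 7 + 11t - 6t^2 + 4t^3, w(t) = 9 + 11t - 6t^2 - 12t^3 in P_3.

Pass to coordinate vectors relative to the basis {1, t, …, t^3}.
Solve the homogeneous system with u, v, w as columns by row-reducing the coefficient matrix.
One solution (up to scaling) is (1, 3, 0).

u + 3v = 0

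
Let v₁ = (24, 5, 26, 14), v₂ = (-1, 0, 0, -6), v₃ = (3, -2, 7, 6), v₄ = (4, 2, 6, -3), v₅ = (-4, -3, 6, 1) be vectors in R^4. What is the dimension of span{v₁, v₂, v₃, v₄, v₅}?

dim = 4

Form the matrix with v₁, v₂, v₃, v₄, v₅ as columns and reduce.
Reduction leaves 4 leading entries, giving rank 4.
(With 5 elements in a 4-dimensional space the rank is at most 4.)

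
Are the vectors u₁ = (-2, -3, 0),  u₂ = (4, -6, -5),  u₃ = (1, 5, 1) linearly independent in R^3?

linearly independent

The matrix [u₁|u₂|u₃] has determinant -11.
A nonzero determinant means the columns are linearly independent.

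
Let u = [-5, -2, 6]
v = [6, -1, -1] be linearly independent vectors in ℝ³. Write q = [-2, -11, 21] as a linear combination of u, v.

q = 4u + 3v

Solve the system with u, v as columns and q as the right-hand side.
Back-substitution yields (a₁, a₂) = (4, 3).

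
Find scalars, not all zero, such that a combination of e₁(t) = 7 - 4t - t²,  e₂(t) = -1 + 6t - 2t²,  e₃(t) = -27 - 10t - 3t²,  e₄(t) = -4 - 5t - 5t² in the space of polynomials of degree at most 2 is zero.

3e₁ + 2e₂ + e₃ - 2e₄ = 0

Write each element as a vector in ℝ³ using {1, t, t²}.
Row-reduce the matrix with e₁, e₂, e₃, e₄ as columns; the null space gives the coefficients.
One solution (up to scaling) is (3, 2, 1, -2).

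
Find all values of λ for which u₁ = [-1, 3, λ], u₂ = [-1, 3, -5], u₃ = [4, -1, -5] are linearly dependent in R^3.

λ = -5

The vectors are dependent exactly when the determinant of the matrix with rows u₁, u₂, u₃ vanishes.
Expanding, det = -11*λ - 55.
This vanishes exactly when λ = -5.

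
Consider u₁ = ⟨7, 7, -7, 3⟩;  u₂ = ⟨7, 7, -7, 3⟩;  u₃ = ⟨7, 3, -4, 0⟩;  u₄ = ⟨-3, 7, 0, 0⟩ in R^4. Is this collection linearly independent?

linearly dependent

Two of the vectors are equal, giving an immediate dependence.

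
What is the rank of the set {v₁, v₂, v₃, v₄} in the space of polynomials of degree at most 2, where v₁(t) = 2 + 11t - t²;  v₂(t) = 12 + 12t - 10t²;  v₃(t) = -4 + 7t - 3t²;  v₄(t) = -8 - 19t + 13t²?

3

Represent each element by its coordinate vector in ℝ³.
Row-reduce the 4×3 matrix with these as rows.
The echelon form has 3 nonzero rows, so the rank is 3.
(With 4 elements in a 3-dimensional space the rank is at most 3.)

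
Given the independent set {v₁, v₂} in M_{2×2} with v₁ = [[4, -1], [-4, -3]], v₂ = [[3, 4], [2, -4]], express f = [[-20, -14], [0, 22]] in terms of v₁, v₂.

Identify each element with its coordinate vector in ℝ⁴ via {E₁₁, E₁₂, E₂₁, E₂₂}.
Solve the system with v₁, v₂ as columns and f as the right-hand side.
Row-reducing the augmented matrix gives the unique coefficients (a₁, a₂) = (-2, -4).

f = -2v₁ - 4v₂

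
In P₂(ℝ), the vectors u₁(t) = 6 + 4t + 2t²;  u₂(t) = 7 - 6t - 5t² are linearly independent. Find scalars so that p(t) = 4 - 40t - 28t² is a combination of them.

p = -4u₁ + 4u₂

Take coordinate vectors relative to {1, t, t²}.
Set up the augmented matrix [u₁ | u₂ | p] and row-reduce.
Row-reducing the augmented matrix gives the unique coefficients (c₁, c₂) = (-4, 4).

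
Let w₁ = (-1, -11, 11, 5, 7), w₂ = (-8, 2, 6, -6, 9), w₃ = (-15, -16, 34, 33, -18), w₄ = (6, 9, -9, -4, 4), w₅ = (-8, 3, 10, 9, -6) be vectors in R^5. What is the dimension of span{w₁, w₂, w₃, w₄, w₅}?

dim = 4

Put the 5×5 matrix [w₁|w₂|w₃|w₄|w₅] into echelon form.
There are 4 pivot columns, so rank = 4.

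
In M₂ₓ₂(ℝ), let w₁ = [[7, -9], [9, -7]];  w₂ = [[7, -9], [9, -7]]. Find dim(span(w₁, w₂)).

Use coordinates relative to {E₁₁, E₁₂, E₂₁, E₂₂}.
Apply Gaussian elimination to the matrix whose rows are w₁, w₂.
Exactly 1 pivot survives; hence the rank is 1.

1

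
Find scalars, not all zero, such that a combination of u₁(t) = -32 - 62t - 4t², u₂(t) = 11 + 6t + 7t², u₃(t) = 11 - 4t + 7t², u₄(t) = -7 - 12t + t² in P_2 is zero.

u₁ + 3u₂ - 2u₃ - 3u₄ = 0

Take coordinates with respect to {1, t, t²}.
Set up α₁u₁ + … + α₄u₄ = 0 and solve the homogeneous system.
The free variable yields coefficients (1, 3, -2, -3) (any nonzero multiple also works).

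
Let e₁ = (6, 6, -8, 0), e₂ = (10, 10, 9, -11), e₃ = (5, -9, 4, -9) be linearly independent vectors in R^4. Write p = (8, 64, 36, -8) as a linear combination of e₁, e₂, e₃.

p = -2e₁ + 4e₂ - 4e₃

Since e₁, e₂, e₃ are independent, the coefficients expressing p are uniquely determined by a linear system.
Back-substitution yields (α₁, α₂, α₃) = (-2, 4, -4).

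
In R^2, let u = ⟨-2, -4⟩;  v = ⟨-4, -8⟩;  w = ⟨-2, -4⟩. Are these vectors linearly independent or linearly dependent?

linearly dependent

There are 3 vectors in a 2-dimensional space, so they cannot be linearly independent.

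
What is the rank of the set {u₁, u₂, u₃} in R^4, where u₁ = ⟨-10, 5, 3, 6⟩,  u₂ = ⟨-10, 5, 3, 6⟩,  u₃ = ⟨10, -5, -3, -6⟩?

Row-reduce the 3×4 matrix with these as rows.
Exactly 1 pivot survives; hence the rank is 1.

rank 1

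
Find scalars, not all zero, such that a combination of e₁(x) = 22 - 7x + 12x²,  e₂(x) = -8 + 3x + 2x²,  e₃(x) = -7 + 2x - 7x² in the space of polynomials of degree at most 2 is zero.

e₁ + e₂ + 2e₃ = 0

Pass to coordinate vectors relative to the basis {1, x, x²}.
Write the vectors as columns of a matrix and find a nonzero vector in its null space.
One solution (up to scaling) is (1, 1, 2).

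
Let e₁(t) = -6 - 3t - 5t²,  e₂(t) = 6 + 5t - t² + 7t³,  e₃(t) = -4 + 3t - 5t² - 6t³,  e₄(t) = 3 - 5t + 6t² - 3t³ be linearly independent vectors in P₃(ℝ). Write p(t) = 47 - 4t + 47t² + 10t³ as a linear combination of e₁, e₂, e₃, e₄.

p = -4e₁ + e₂ - 2e₃ + 3e₄

Take coordinate vectors relative to {1, t, …, t³}.
Set up the augmented matrix [e₁ | e₂ | e₃ | e₄ | p] and row-reduce.
Row-reducing the augmented matrix gives the unique coefficients (a₁, …, a₄) = (-4, 1, -2, 3).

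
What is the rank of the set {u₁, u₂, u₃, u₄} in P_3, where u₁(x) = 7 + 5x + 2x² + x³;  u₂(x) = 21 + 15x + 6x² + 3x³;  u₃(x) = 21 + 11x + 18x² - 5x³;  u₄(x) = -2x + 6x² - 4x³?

Pass to coordinate vectors with respect to the basis {1, x, …, x³}.
Apply Gaussian elimination to the matrix whose rows are u₁, u₂, u₃, u₄.
Reduction leaves 2 leading entries, giving rank 2.

2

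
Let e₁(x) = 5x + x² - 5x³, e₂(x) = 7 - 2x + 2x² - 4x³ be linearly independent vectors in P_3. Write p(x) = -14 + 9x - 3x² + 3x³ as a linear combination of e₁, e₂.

p = e₁ - 2e₂

Identify each element with its coordinate vector in ℝ⁴ via {1, x, …, x³}.
Solve the system with e₁, e₂ as columns and p as the right-hand side.
Back-substitution yields (c₁, c₂) = (1, -2).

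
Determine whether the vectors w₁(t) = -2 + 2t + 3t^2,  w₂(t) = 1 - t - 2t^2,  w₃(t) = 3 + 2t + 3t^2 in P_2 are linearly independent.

Take coordinates with respect to the standard basis {1, t, t^2}.
Row-reduce the matrix whose columns are w₁, w₂, w₃.
The reduction yields 3 nonzero rows, so the rank is 3.
Since rank = 3 (the number of vectors), the set is linearly independent.

linearly independent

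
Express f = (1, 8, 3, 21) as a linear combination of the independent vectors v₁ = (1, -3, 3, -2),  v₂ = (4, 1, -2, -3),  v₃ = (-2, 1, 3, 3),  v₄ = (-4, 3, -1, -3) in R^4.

Set up the augmented matrix [v₁ | v₂ | v₃ | v₄ | f] and row-reduce.
The system has the unique solution (a₁, …, a₄) = (-3, 1, 4, -2).

f = -3v₁ + v₂ + 4v₃ - 2v₄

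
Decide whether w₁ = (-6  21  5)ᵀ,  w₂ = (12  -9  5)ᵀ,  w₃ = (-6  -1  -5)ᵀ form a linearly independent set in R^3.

linearly dependent

Form the 3×3 matrix with these as columns; its determinant is 0.
A zero determinant means the columns are linearly dependent.
Indeed w₁ + 2w₂ + 3w₃ = 0.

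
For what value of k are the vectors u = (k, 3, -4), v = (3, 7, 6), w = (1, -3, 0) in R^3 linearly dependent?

The set is linearly dependent precisely when det[u; v; w] = 0.
Cofactor expansion gives det = 18*k + 82.
Solving 18*k + 82 = 0 yields k = -41/9.

k = -41/9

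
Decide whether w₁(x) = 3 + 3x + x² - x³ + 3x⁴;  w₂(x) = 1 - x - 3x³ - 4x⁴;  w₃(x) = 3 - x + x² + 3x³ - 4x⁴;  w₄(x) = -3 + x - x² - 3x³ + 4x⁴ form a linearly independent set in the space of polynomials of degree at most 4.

Write each element as a coordinate vector in ℝ⁵ using {1, x, …, x⁴}.
Place the vectors as rows of a 4×5 matrix and reduce to echelon form.
The reduction yields 3 nonzero rows, so the rank is 3.
Since rank 3 < 4, the set is linearly dependent.
Indeed w₃ + w₄ = 0.

linearly dependent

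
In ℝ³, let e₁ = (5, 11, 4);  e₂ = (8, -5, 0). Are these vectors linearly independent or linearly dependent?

Place the vectors as rows of a 2×3 matrix and reduce to echelon form.
The reduction yields 2 nonzero rows, so the rank is 2.
Since rank = 2 (the number of vectors), the set is linearly independent.

linearly independent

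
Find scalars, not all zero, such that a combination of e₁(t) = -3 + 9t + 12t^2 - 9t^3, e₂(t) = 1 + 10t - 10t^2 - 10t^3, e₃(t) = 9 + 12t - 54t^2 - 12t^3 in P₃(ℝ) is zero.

2e₁ - 3e₂ + e₃ = 0

Write each element as a vector in ℝ⁴ using {1, t, …, t^3}.
Write the vectors as columns of a matrix and find a nonzero vector in its null space.
The free variable yields coefficients (2, -3, 1) (any nonzero multiple also works).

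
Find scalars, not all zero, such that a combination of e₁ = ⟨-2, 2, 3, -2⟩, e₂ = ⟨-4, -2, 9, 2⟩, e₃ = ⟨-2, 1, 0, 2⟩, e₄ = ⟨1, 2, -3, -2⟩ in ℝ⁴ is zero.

Solve the homogeneous system with e₁, e₂, e₃, e₄ as columns by row-reducing the coefficient matrix.
The free variable yields coefficients (1, -1, 0, -2) (any nonzero multiple also works).

e₁ - e₂ - 2e₄ = 0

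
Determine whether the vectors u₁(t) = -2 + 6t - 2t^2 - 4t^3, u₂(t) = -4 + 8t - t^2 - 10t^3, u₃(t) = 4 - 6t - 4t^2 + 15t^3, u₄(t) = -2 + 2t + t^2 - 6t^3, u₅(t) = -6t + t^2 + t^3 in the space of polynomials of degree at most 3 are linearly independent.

Write each element as a coordinate vector in ℝ⁴ using {1, t, …, t^3}.
There are 5 vectors in a 4-dimensional space, so they cannot be linearly independent.

linearly dependent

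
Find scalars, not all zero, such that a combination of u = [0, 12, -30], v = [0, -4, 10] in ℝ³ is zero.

Row-reduce the matrix with u, v as columns; the null space gives the coefficients.
A generator of the null space is (1, 3).

u + 3v = 0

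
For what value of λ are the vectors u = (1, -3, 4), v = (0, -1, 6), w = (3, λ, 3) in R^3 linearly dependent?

The set is linearly dependent precisely when det[u; v; w] = 0.
Expanding, det = -6*λ - 45.
This vanishes exactly when λ = -15/2.

λ = -15/2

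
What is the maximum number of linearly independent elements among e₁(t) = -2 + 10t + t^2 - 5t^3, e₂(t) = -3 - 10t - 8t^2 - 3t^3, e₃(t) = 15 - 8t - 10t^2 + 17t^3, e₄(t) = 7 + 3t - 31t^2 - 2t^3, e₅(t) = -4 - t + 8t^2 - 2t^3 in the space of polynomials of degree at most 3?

3

Use coordinates relative to {1, t, …, t^3}.
Form the matrix with e₁, e₂, e₃, e₄, e₅ as columns and reduce.
Reduction leaves 3 leading entries, giving rank 3.
(With 5 elements in a 4-dimensional space the rank is at most 4.)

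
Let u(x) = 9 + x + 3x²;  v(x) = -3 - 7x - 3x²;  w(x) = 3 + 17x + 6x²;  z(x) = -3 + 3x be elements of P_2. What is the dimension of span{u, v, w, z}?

dim = 2

Pass to coordinate vectors with respect to the basis {1, x, x²}.
Row-reduce the 4×3 matrix with these as rows.
The echelon form has 2 nonzero rows, so the rank is 2.
(With 4 elements in a 3-dimensional space the rank is at most 3.)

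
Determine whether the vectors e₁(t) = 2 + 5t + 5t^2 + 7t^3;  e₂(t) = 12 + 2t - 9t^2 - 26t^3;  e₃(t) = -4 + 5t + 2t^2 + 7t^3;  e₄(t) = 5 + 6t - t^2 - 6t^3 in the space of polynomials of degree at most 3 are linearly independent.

Write each element as a coordinate vector in ℝ⁴ using {1, t, …, t^3}.
The matrix [e₁|e₂|e₃|e₄] has determinant 0.
A zero determinant means the columns are linearly dependent.

linearly dependent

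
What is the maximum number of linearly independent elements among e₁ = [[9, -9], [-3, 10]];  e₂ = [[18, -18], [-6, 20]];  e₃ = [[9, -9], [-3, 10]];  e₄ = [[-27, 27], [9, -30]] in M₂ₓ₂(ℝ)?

Use coordinates relative to {E₁₁, E₁₂, E₂₁, E₂₂}.
Row-reduce the 4×4 matrix with these as rows.
Reduction leaves 1 leading entry, giving rank 1.

1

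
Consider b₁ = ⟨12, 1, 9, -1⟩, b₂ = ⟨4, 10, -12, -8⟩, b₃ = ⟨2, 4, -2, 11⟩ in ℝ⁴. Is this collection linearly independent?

linearly independent

Row-reduce the matrix whose columns are b₁, b₂, b₃.
The reduction yields 3 nonzero rows, so the rank is 3.
Since rank = 3 (the number of vectors), the set is linearly independent.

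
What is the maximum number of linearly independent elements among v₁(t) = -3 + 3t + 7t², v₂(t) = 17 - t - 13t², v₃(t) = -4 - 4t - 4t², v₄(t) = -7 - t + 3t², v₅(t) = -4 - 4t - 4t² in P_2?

2

Pass to coordinate vectors with respect to the basis {1, t, t²}.
Row-reduce the 5×3 matrix with these as rows.
The echelon form has 2 nonzero rows, so the rank is 2.
(With 5 elements in a 3-dimensional space the rank is at most 3.)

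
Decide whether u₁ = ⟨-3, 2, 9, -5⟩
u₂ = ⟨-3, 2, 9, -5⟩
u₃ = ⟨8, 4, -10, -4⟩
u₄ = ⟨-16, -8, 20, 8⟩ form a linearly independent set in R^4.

linearly dependent

Form the 4×4 matrix with these as columns; its determinant is 0.
A zero determinant means the columns are linearly dependent.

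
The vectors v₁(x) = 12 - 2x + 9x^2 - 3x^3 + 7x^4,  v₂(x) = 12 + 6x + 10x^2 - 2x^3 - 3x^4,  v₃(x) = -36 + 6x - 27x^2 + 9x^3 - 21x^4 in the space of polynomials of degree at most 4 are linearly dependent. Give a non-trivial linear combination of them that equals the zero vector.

Take coordinates with respect to {1, x, …, x^4}.
Set up α₁v₁ + … + α₃v₃ = 0 and solve the homogeneous system.
The free variable yields coefficients (3, 0, 1) (any nonzero multiple also works).

3v₁ + v₃ = 0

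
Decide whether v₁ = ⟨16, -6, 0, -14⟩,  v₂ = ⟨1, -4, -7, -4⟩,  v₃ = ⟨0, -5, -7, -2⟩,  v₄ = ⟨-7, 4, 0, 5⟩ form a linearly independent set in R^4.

linearly dependent

Form the 4×4 matrix with these as columns; its determinant is 0.
A zero determinant means the columns are linearly dependent.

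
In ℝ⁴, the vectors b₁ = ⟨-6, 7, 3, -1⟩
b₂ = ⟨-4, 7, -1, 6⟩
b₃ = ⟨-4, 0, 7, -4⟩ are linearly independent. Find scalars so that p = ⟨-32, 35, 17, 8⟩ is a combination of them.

p = 2b₁ + 3b₂ + 2b₃

Solve the system with b₁, b₂, b₃ as columns and p as the right-hand side.
Back-substitution yields (c₁, c₂, c₃) = (2, 3, 2).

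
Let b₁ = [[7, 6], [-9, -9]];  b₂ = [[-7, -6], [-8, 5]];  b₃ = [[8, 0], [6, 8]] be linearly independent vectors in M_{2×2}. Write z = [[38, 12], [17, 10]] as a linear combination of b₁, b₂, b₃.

z = b₁ - b₂ + 3b₃

Take coordinate vectors relative to {E₁₁, E₁₂, E₂₁, E₂₂}.
Since b₁, b₂, b₃ are independent, the coefficients expressing z are uniquely determined by a linear system.
Back-substitution yields (a₁, a₂, a₃) = (1, -1, 3).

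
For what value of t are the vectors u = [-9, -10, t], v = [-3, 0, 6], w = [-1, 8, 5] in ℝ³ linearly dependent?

t = 57/4

Dependence holds iff the 3×3 matrix [u v w] is singular.
Expanding, det = 342 - 24*t.
Setting this to zero gives t = 57/4.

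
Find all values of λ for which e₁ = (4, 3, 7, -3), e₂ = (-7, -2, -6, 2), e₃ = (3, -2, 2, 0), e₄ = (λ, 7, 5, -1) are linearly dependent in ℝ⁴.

λ = 41/2

Place the vectors as rows of a 4×4 matrix; dependence ⇔ determinant zero.
Expanding, det = 164 - 8*λ.
This vanishes exactly when λ = 41/2.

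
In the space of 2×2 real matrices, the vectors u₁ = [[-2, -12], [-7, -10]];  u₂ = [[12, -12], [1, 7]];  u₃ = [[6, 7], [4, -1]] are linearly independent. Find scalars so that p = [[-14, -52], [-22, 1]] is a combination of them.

p = u₁ + u₂ - 4u₃

Work in coordinates with respect to the standard basis {E₁₁, E₁₂, E₂₁, E₂₂}.
Since u₁, u₂, u₃ are independent, the coefficients expressing p are uniquely determined by a linear system.
The system has the unique solution (a₁, a₂, a₃) = (1, 1, -4).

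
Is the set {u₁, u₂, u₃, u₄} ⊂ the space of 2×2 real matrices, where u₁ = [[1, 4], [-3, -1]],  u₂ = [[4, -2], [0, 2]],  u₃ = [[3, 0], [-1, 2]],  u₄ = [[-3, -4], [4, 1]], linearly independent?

Write each element as a coordinate vector in ℝ⁴ using {E₁₁, E₁₂, E₂₁, E₂₂}.
Form the 4×4 matrix with these as columns; its determinant is 6.
A nonzero determinant means the columns are linearly independent.

linearly independent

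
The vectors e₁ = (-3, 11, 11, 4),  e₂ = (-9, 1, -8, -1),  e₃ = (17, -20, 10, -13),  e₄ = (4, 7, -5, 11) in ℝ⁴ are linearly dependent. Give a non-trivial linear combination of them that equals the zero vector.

Row-reduce the matrix with e₁, e₂, e₃, e₄ as columns; the null space gives the coefficients.
The free variable yields coefficients (1, 2, 1, 1) (any nonzero multiple also works).

e₁ + 2e₂ + e₃ + e₄ = 0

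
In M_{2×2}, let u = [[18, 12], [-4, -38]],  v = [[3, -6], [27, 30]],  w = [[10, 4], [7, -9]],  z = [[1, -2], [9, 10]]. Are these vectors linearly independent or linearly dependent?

linearly dependent

Write each element as a coordinate vector in ℝ⁴ using {E₁₁, E₁₂, E₂₁, E₂₂}.
One vector is a scalar multiple of another, so the set is dependent.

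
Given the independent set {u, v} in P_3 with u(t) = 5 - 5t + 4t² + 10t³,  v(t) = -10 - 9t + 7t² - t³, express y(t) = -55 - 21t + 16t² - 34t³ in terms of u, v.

y = -3u + 4v

Take coordinate vectors relative to {1, t, …, t³}.
Solve the system with u, v as columns and y as the right-hand side.
Row-reducing the augmented matrix gives the unique coefficients (c₁, c₂) = (-3, 4).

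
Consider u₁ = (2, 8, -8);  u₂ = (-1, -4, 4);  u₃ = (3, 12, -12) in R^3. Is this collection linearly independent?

linearly dependent

One vector is a scalar multiple of another, so the set is dependent.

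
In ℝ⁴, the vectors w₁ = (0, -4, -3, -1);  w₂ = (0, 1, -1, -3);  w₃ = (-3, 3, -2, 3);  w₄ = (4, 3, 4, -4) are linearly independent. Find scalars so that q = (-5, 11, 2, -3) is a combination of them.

Since w₁, w₂, w₃, w₄ are independent, the coefficients expressing q are uniquely determined by a linear system.
Row-reducing the augmented matrix gives the unique coefficients (a₁, …, a₄) = (-4, 4, -1, -2).

q = -4w₁ + 4w₂ - w₃ - 2w₄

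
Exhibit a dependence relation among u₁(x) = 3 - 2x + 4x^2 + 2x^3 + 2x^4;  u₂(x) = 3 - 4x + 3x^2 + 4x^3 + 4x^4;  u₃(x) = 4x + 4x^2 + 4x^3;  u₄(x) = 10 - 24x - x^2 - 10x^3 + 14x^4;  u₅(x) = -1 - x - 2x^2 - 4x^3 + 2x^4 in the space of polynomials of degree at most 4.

Pass to coordinate vectors relative to the basis {1, x, …, x^4}.
Write the vectors as columns of a matrix and find a nonzero vector in its null space.
A generator of the null space is (3, 1, -3, -1, 2).

3u₁ + u₂ - 3u₃ - u₄ + 2u₅ = 0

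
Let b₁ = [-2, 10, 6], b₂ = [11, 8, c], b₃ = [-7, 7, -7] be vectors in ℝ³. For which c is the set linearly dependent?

Place the vectors as rows of a 3×3 matrix; dependence ⇔ determinant zero.
Cofactor expansion gives det = 1680 - 56*c.
Solving 1680 - 56*c = 0 yields c = 30.

c = 30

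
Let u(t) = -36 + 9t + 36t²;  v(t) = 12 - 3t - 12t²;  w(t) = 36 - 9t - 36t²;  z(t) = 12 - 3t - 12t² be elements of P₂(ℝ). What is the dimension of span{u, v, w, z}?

Represent each element by its coordinate vector in ℝ³.
Row-reduce the 4×3 matrix with these as rows.
Reduction leaves 1 leading entry, giving rank 1.
(With 4 elements in a 3-dimensional space the rank is at most 3.)

1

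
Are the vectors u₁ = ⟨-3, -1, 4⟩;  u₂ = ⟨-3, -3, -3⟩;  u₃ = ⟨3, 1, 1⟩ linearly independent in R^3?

Form the 3×3 matrix with these as columns; its determinant is 30.
A nonzero determinant means the columns are linearly independent.

linearly independent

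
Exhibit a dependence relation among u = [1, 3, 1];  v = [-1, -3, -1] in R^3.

Row-reduce the matrix with u, v as columns; the null space gives the coefficients.
The free variable yields coefficients (1, 1) (any nonzero multiple also works).

u + v = 0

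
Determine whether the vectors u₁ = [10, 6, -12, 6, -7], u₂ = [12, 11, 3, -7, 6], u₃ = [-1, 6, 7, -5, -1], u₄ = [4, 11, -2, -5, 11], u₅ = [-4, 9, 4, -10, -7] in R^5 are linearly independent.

Place the vectors as rows of a 5×5 matrix and reduce to echelon form.
The reduction yields 5 nonzero rows, so the rank is 5.
Since rank = 5 (the number of vectors), the set is linearly independent.

linearly independent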